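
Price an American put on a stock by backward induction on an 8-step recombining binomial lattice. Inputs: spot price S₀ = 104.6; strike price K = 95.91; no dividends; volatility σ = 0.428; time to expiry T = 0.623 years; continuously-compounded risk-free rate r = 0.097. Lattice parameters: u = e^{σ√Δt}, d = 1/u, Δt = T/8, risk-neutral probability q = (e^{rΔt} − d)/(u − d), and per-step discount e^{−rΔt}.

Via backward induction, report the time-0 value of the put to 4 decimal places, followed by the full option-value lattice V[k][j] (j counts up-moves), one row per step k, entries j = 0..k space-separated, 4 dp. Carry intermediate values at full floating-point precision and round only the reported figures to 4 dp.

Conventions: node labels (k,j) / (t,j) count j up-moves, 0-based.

price = 7.7237
tree:
7.7237
11.4977 4.0941
16.6078 6.5989 1.6697
23.1639 10.3507 2.9742 0.3999
31.0396 15.6961 5.2010 0.8088 0.0000
38.3428 22.8099 8.8716 1.6359 0.0000 0.0000
44.8238 31.0396 14.6107 3.3088 0.0000 0.0000 0.0000
50.5751 38.3428 22.8099 6.6924 0.0000 0.0000 0.0000 0.0000
55.6790 44.8238 31.0396 13.5362 0.0000 0.0000 0.0000 0.0000 0.0000

Δt=0.07787, u=1.12686, d=0.88742, q=0.50184, disc=e^(-rΔt)=0.99247
k=8 terminal: V=max(K-S,0) → 55.6790 44.8238 31.0396 13.5362 0.0000 0.0000 0.0000 0.0000 0.0000
k=7: j=0 S=45.3349 intr=50.5751 cont=49.8533 V=50.5751[EX]; j=1 S=57.5672 intr=38.3428 cont=37.6210 V=38.3428[EX]; j=2 S=73.1001 intr=22.8099 cont=22.0882 V=22.8099[EX]; j=3 S=92.8240 intr=3.0860 cont=6.6924 V=6.6924[hold]; j=4 S=117.8699 intr=0.0000 cont=0.0000 V=0.0000[hold]; j=5 S=149.6737 intr=0.0000 cont=0.0000 V=0.0000[hold]; j=6 S=190.0589 intr=0.0000 cont=0.0000 V=0.0000[hold]; j=7 S=241.3408 intr=0.0000 cont=0.0000 V=0.0000[hold]
k=6: j=0 S=51.0862 intr=44.8238 cont=44.1020 V=44.8238[EX]; j=1 S=64.8704 intr=31.0396 cont=30.3178 V=31.0396[EX]; j=2 S=82.3738 intr=13.5362 cont=14.6107 V=14.6107[hold]; j=3 S=104.6000 intr=0.0000 cont=3.3088 V=3.3088[hold]; j=4 S=132.8233 intr=0.0000 cont=0.0000 V=0.0000[hold]; j=5 S=168.6619 intr=0.0000 cont=0.0000 V=0.0000[hold]; j=6 S=214.1704 intr=0.0000 cont=0.0000 V=0.0000[hold]
k=5: j=0 S=57.5672 intr=38.3428 cont=37.6210 V=38.3428[EX]; j=1 S=73.1001 intr=22.8099 cont=22.6233 V=22.8099[EX]; j=2 S=92.8240 intr=3.0860 cont=8.8716 V=8.8716[hold]; j=3 S=117.8699 intr=0.0000 cont=1.6359 V=1.6359[hold]; j=4 S=149.6737 intr=0.0000 cont=0.0000 V=0.0000[hold]; j=5 S=190.0589 intr=0.0000 cont=0.0000 V=0.0000[hold]
k=4: j=0 S=64.8704 intr=31.0396 cont=30.3178 V=31.0396[EX]; j=1 S=82.3738 intr=13.5362 cont=15.6961 V=15.6961[hold]; j=2 S=104.6000 intr=0.0000 cont=5.2010 V=5.2010[hold]; j=3 S=132.8233 intr=0.0000 cont=0.8088 V=0.8088[hold]; j=4 S=168.6619 intr=0.0000 cont=0.0000 V=0.0000[hold]
k=3: j=0 S=73.1001 intr=22.8099 cont=23.1639 V=23.1639[hold]; j=1 S=92.8240 intr=3.0860 cont=10.3507 V=10.3507[hold]; j=2 S=117.8699 intr=0.0000 cont=2.9742 V=2.9742[hold]; j=3 S=149.6737 intr=0.0000 cont=0.3999 V=0.3999[hold]
k=2: j=0 S=82.3738 intr=13.5362 cont=16.6078 V=16.6078[hold]; j=1 S=104.6000 intr=0.0000 cont=6.5989 V=6.5989[hold]; j=2 S=132.8233 intr=0.0000 cont=1.6697 V=1.6697[hold]
k=1: j=0 S=92.8240 intr=3.0860 cont=11.4977 V=11.4977[hold]; j=1 S=117.8699 intr=0.0000 cont=4.0941 V=4.0941[hold]
k=0: j=0 S=104.6000 intr=0.0000 cont=7.7237 V=7.7237[hold]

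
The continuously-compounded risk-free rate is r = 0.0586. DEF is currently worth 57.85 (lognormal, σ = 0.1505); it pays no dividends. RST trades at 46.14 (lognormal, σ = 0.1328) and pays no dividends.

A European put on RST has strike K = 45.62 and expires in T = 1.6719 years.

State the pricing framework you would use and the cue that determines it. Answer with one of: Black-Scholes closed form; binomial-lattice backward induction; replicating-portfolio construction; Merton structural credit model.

framework: Black-Scholes closed form

Key observation: everything needed for the exact continuous-time valuation of the European put on RST (strike 45.62) is given, and no feature rules the closed form out.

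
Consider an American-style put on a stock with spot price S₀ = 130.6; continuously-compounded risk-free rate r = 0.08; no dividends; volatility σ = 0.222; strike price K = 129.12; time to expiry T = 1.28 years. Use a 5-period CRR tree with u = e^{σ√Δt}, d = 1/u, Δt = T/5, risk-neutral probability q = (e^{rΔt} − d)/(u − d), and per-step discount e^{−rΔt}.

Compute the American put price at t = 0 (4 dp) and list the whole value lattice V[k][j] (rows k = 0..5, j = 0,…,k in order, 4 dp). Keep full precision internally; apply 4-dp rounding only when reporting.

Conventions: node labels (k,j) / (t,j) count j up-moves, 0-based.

Δt=0.25600  u=1.11888  d=0.89375  q=0.56386  discount=0.97973
step 5 (expiry): payoffs max(K−S,0) = 54.6409 35.8809 12.3957 0.0000 0.0000 0.0000
k=4: (k=4,j=0): S=83.3328, K−S=45.7872, hold=43.1697 ⇒ V=45.7872 exercise | (k=4,j=1): S=104.3229, K−S=24.7971, hold=22.1796 ⇒ V=24.7971 exercise | (k=4,j=2): S=130.6000, K−S=0.0000, hold=5.2967 ⇒ V=5.2967 continue | (k=4,j=3): S=163.4958, K−S=0.0000, hold=0.0000 ⇒ V=0.0000 continue | (k=4,j=4): S=204.6775, K−S=0.0000, hold=0.0000 ⇒ V=0.0000 continue
k=3: (k=3,j=0): S=93.2391, K−S=35.8809, hold=33.2634 ⇒ V=35.8809 exercise | (k=3,j=1): S=116.7243, K−S=12.3957, hold=13.5218 ⇒ V=13.5218 continue | (k=3,j=2): S=146.1251, K−S=0.0000, hold=2.2633 ⇒ V=2.2633 continue | (k=3,j=3): S=182.9315, K−S=0.0000, hold=0.0000 ⇒ V=0.0000 continue
k=2: (k=2,j=0): S=104.3229, K−S=24.7971, hold=22.8017 ⇒ V=24.7971 exercise | (k=2,j=1): S=130.6000, K−S=0.0000, hold=7.0281 ⇒ V=7.0281 continue | (k=2,j=2): S=163.4958, K−S=0.0000, hold=0.9671 ⇒ V=0.9671 continue
k=1: (k=1,j=0): S=116.7243, K−S=12.3957, hold=14.4783 ⇒ V=14.4783 continue | (k=1,j=1): S=146.1251, K−S=0.0000, hold=3.5374 ⇒ V=3.5374 continue
k=0: (k=0,j=0): S=130.6000, K−S=0.0000, hold=8.1407 ⇒ V=8.1407 continue

price = 8.1407
tree:
8.1407
14.4783 3.5374
24.7971 7.0281 0.9671
35.8809 13.5218 2.2633 0.0000
45.7872 24.7971 5.2967 0.0000 0.0000
54.6409 35.8809 12.3957 0.0000 0.0000 0.0000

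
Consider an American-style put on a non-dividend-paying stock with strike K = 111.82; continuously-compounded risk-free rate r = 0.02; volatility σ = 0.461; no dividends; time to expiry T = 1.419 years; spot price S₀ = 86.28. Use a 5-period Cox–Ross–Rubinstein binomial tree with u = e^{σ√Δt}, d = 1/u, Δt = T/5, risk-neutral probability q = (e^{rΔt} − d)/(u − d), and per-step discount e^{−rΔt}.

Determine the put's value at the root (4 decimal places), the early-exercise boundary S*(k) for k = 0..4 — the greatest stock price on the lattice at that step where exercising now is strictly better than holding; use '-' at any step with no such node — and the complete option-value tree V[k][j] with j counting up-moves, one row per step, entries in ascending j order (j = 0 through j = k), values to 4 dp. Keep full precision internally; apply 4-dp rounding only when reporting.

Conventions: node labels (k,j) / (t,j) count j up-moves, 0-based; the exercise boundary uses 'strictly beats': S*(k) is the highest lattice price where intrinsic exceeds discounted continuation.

Δt=0.28380  u=1.27837  d=0.78224  q=0.45038  discount=0.99434
step 5 (expiry): payoffs max(K−S,0) = 86.5490 70.5212 44.3279 1.5220 0.0000 0.0000
step 4: (k=4,j=0): S=32.3058, K−S=79.5142, hold=78.8813 ⇒ V=79.5142 exercise | (k=4,j=1): S=52.7953, K−S=59.0247, hold=58.3918 ⇒ V=59.0247 exercise | (k=4,j=2): S=86.2800, K−S=25.5400, hold=24.9071 ⇒ V=25.5400 exercise | (k=4,j=3): S=141.0020, K−S=0.0000, hold=0.8318 ⇒ V=0.8318 continue | (k=4,j=4): S=230.4306, K−S=0.0000, hold=0.0000 ⇒ V=0.0000 continue  boundary S*=86.2800
step 3: (k=3,j=0): S=41.2988, K−S=70.5212, hold=69.8883 ⇒ V=70.5212 exercise | (k=3,j=1): S=67.4921, K−S=44.3279, hold=43.6951 ⇒ V=44.3279 exercise | (k=3,j=2): S=110.2980, K−S=1.5220, hold=14.3303 ⇒ V=14.3303 continue | (k=3,j=3): S=180.2531, K−S=0.0000, hold=0.4546 ⇒ V=0.4546 continue  boundary S*=67.4921
step 2: (k=2,j=0): S=52.7953, K−S=59.0247, hold=58.3918 ⇒ V=59.0247 exercise | (k=2,j=1): S=86.2800, K−S=25.5400, hold=30.6431 ⇒ V=30.6431 continue | (k=2,j=2): S=141.0020, K−S=0.0000, hold=8.0352 ⇒ V=8.0352 continue  boundary S*=52.7953
step 1: (k=1,j=0): S=67.4921, K−S=44.3279, hold=45.9804 ⇒ V=45.9804 continue | (k=1,j=1): S=110.2980, K−S=1.5220, hold=20.3451 ⇒ V=20.3451 continue  boundary S*=-
step 0: (k=0,j=0): S=86.2800, K−S=25.5400, hold=34.2398 ⇒ V=34.2398 continue  boundary S*=-

price = 34.2398
boundary = - - 52.7953 67.4921 86.2800
tree:
34.2398
45.9804 20.3451
59.0247 30.6431 8.0352
70.5212 44.3279 14.3303 0.4546
79.5142 59.0247 25.5400 0.8318 0.0000
86.5490 70.5212 44.3279 1.5220 0.0000 0.0000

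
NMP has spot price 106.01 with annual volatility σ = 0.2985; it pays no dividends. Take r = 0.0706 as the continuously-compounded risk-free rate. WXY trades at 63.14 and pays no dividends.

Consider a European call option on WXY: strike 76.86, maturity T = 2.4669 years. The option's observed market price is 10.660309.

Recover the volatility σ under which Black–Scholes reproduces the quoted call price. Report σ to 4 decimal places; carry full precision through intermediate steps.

sigma = 0.2864

At σ = 0.2864 the Black–Scholes value reproduces the quote:
σ√T = 0.2864·√2.4669 = 0.449830
d₁ = (ln(S/K) + (r+σ²/2)T) / (σ√T) = (ln(63.14/76.86) + (0.0706+0.2864²/2)·2.4669) / 0.449830 = (-0.196631 + 0.275337) / 0.449830 = 0.174968
d₂ = d₁ − σ√T = 0.174968 − 0.449830 = -0.274863
e^{−rT} = 0.840160
N(d₁) = 0.569447,  N(d₂) = 0.391711
V = S·N(d₁) − K·e^{−rT}·N(d₂) = 35.954911 − 25.294602 = 10.660309 (matching the quote); vega is positive throughout, so no other σ reproduces this price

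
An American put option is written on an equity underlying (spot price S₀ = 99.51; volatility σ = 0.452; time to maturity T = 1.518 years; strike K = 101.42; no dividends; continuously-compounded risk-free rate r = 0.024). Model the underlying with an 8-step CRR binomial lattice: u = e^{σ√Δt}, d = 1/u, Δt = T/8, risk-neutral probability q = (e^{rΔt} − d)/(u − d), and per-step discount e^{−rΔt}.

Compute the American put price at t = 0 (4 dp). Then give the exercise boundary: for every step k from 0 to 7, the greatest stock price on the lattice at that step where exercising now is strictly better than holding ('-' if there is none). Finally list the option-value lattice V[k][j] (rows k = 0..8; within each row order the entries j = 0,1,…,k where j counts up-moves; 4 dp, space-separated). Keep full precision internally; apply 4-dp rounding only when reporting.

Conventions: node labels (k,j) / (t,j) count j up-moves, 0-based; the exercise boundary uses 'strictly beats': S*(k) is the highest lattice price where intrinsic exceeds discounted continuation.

price = 20.9499
boundary = - - - - 45.2720 55.1237 67.1194 81.7255
tree:
20.9499
28.2234 12.7019
36.8502 18.4743 6.1176
46.4134 26.0978 9.7952 1.9031
56.1480 35.5560 15.3614 3.4218 0.1566
64.2391 46.2963 23.4225 6.1428 0.2927 0.0000
70.8841 56.1480 34.3006 11.0092 0.5469 0.0000 0.0000
76.3415 64.2391 46.2963 19.6945 1.0221 0.0000 0.0000 0.0000
80.8236 70.8841 56.1480 34.3006 1.9100 0.0000 0.0000 0.0000 0.0000

Δt=0.18975, u=1.21761, d=0.82128, q=0.46245, disc=e^(-rΔt)=0.99546
k=8 terminal: V=max(K-S,0) → 80.8236 70.8841 56.1480 34.3006 1.9100 0.0000 0.0000 0.0000 0.0000
k=7: j=0 S=25.0785 intr=76.3415 cont=75.8807 V=76.3415[EX]; j=1 S=37.1809 intr=64.2391 cont=63.7783 V=64.2391[EX]; j=2 S=55.1237 intr=46.2963 cont=45.8354 V=46.2963[EX]; j=3 S=81.7255 intr=19.6945 cont=19.2337 V=19.6945[EX]; j=4 S=121.1647 intr=0.0000 cont=1.0221 V=1.0221[hold]; j=5 S=179.6366 intr=0.0000 cont=0.0000 V=0.0000[hold]; j=6 S=266.3260 intr=0.0000 cont=0.0000 V=0.0000[hold]; j=7 S=394.8501 intr=0.0000 cont=0.0000 V=0.0000[hold]  S*(7)=81.7255
k=6: j=0 S=30.5359 intr=70.8841 cont=70.4233 V=70.8841[EX]; j=1 S=45.2720 intr=56.1480 cont=55.6872 V=56.1480[EX]; j=2 S=67.1194 intr=34.3006 cont=33.8398 V=34.3006[EX]; j=3 S=99.5100 intr=1.9100 cont=11.0092 V=11.0092[hold]; j=4 S=147.5317 intr=0.0000 cont=0.5469 V=0.5469[hold]; j=5 S=218.7279 intr=0.0000 cont=0.0000 V=0.0000[hold]; j=6 S=324.2820 intr=0.0000 cont=0.0000 V=0.0000[hold]  S*(6)=67.1194
k=5: j=0 S=37.1809 intr=64.2391 cont=63.7783 V=64.2391[EX]; j=1 S=55.1237 intr=46.2963 cont=45.8354 V=46.2963[EX]; j=2 S=81.7255 intr=19.6945 cont=23.4225 V=23.4225[hold]; j=3 S=121.1647 intr=0.0000 cont=6.1428 V=6.1428[hold]; j=4 S=179.6366 intr=0.0000 cont=0.2927 V=0.2927[hold]; j=5 S=266.3260 intr=0.0000 cont=0.0000 V=0.0000[hold]  S*(5)=55.1237
k=4: j=0 S=45.2720 intr=56.1480 cont=55.6872 V=56.1480[EX]; j=1 S=67.1194 intr=34.3006 cont=35.5560 V=35.5560[hold]; j=2 S=99.5100 intr=1.9100 cont=15.3614 V=15.3614[hold]; j=3 S=147.5317 intr=0.0000 cont=3.4218 V=3.4218[hold]; j=4 S=218.7279 intr=0.0000 cont=0.1566 V=0.1566[hold]  S*(4)=45.2720
k=3: j=0 S=55.1237 intr=46.2963 cont=46.4134 V=46.4134[hold]; j=1 S=81.7255 intr=19.6945 cont=26.0978 V=26.0978[hold]; j=2 S=121.1647 intr=0.0000 cont=9.7952 V=9.7952[hold]; j=3 S=179.6366 intr=0.0000 cont=1.9031 V=1.9031[hold]  S*(3)=-
k=2: j=0 S=67.1194 intr=34.3006 cont=36.8502 V=36.8502[hold]; j=1 S=99.5100 intr=1.9100 cont=18.4743 V=18.4743[hold]; j=2 S=147.5317 intr=0.0000 cont=6.1176 V=6.1176[hold]  S*(2)=-
k=1: j=0 S=81.7255 intr=19.6945 cont=28.2234 V=28.2234[hold]; j=1 S=121.1647 intr=0.0000 cont=12.7019 V=12.7019[hold]  S*(1)=-
k=0: j=0 S=99.5100 intr=1.9100 cont=20.9499 V=20.9499[hold]  S*(0)=-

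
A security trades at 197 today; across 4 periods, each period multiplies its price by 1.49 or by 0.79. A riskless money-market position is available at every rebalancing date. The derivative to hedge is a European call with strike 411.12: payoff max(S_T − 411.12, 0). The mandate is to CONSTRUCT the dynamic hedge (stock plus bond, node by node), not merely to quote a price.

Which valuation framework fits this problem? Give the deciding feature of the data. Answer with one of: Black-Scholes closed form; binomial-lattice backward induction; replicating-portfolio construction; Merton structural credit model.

Key observation: the deliverable is the dynamic trading strategy on the 4-step tree (spot 197, moves 1.49 and 0.79), so the valuation must go through the node-by-node replicating-portfolio solve.

framework: replicating-portfolio construction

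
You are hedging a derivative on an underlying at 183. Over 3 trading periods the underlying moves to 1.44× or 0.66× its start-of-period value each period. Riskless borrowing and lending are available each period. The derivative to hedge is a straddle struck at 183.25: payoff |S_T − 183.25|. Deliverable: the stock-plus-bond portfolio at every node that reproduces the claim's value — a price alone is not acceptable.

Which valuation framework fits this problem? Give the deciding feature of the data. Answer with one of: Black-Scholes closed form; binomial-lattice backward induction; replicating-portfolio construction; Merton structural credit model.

framework: replicating-portfolio construction

Key observation: since the answer must list Δ and B at each node of the 1.44/0.66 lattice on 183, the replicating-portfolio method — solving the two-state system at every node — is the one that applies.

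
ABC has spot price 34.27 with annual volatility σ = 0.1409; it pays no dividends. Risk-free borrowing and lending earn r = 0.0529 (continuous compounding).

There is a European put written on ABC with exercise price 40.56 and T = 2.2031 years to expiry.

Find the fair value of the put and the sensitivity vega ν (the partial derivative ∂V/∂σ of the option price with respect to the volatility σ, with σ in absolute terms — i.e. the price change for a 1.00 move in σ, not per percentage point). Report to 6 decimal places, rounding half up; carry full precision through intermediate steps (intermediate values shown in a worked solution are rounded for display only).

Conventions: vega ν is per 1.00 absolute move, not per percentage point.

σ√T = 0.1409·√2.2031 = 0.209136
d₁ = (ln(S/K) + (r+σ²/2)T) / (σ√T) = (ln(34.27/40.56) + (0.0529+0.1409²/2)·2.2031) / 0.209136 = (-0.168512 + 0.138413) / 0.209136 = -0.143922
d₂ = d₁ − σ√T = -0.143922 − 0.209136 = -0.353057
e^{−rT} = 0.889991
N(−d₁) = 0.557219,  N(−d₂) = 0.637977
Put price V = K·e^{−rT}·N(−d₂) − S·N(−d₁) = 23.029725 − 19.095891 = 3.933835
φ(d₁) = (1/√(2π))·e^{−d₁²/2} = 0.394832
ν = S·φ(d₁)·√T = 20.083685

price = 3.933835
ν = 20.083685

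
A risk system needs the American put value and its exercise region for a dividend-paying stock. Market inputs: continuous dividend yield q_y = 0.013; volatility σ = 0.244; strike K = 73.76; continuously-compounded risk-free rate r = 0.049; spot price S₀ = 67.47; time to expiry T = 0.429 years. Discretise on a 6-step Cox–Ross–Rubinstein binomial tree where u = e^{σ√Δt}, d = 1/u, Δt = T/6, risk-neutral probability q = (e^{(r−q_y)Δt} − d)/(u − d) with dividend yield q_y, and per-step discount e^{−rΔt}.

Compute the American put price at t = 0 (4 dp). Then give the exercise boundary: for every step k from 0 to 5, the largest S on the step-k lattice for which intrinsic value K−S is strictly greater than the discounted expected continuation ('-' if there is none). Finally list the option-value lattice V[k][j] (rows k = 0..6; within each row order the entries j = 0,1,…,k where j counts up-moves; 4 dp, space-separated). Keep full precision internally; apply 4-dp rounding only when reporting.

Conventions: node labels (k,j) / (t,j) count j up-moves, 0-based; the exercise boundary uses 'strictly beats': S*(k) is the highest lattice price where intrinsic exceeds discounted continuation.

price = 7.8040
boundary = - - 59.2162 55.4760 59.2162 63.2085
tree:
7.8040
10.8671 4.8371
14.5438 7.3163 2.4255
18.2840 10.5994 4.1289 0.7621
21.7880 14.5438 6.7827 1.5402 0.0000
25.0706 18.2840 10.5515 3.1125 0.0000 0.0000
28.1459 21.7880 14.5438 6.2900 0.0000 0.0000 0.0000

Δt=0.07150, u=1.06742, d=0.93684, q=0.50343, disc=e^(-rΔt)=0.99650
k=6 terminal: V=max(K-S,0) → 28.1459 21.7880 14.5438 6.2900 0.0000 0.0000 0.0000
k=5: j=0 S=48.6894 intr=25.0706 cont=24.8579 V=25.0706[EX]; j=1 S=55.4760 intr=18.2840 cont=18.0776 V=18.2840[EX]; j=2 S=63.2085 intr=10.5515 cont=10.3523 V=10.5515[EX]; j=3 S=72.0188 intr=1.7412 cont=3.1125 V=3.1125[hold]; j=4 S=82.0572 intr=0.0000 cont=0.0000 V=0.0000[hold]; j=5 S=93.4947 intr=0.0000 cont=0.0000 V=0.0000[hold]  S*(5)=63.2085
k=4: j=0 S=51.9720 intr=21.7880 cont=21.5783 V=21.7880[EX]; j=1 S=59.2162 intr=14.5438 cont=14.3409 V=14.5438[EX]; j=2 S=67.4700 intr=6.2900 cont=6.7827 V=6.7827[hold]; j=3 S=76.8743 intr=0.0000 cont=1.5402 V=1.5402[hold]; j=4 S=87.5894 intr=0.0000 cont=0.0000 V=0.0000[hold]  S*(4)=59.2162
k=3: j=0 S=55.4760 intr=18.2840 cont=18.0776 V=18.2840[EX]; j=1 S=63.2085 intr=10.5515 cont=10.5994 V=10.5994[hold]; j=2 S=72.0188 intr=1.7412 cont=4.1289 V=4.1289[hold]; j=3 S=82.0572 intr=0.0000 cont=0.7621 V=0.7621[hold]  S*(3)=55.4760
k=2: j=0 S=59.2162 intr=14.5438 cont=14.3649 V=14.5438[EX]; j=1 S=67.4700 intr=6.2900 cont=7.3163 V=7.3163[hold]; j=2 S=76.8743 intr=0.0000 cont=2.4255 V=2.4255[hold]  S*(2)=59.2162
k=1: j=0 S=63.2085 intr=10.5515 cont=10.8671 V=10.8671[hold]; j=1 S=72.0188 intr=1.7412 cont=4.8371 V=4.8371[hold]  S*(1)=-
k=0: j=0 S=67.4700 intr=6.2900 cont=7.8040 V=7.8040[hold]  S*(0)=-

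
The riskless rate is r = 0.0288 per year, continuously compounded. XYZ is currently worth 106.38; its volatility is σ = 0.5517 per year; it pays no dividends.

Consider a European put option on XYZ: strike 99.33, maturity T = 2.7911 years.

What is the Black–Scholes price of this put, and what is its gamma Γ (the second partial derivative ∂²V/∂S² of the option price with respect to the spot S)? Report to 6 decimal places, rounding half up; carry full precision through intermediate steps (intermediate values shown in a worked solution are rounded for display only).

price = 28.225737
Γ = 0.003352

σ√T = 0.5517·√2.7911 = 0.921702
d₁ = (ln(S/K) + (r+σ²/2)T) / (σ√T) = (ln(106.38/99.33) + (0.0288+0.5517²/2)·2.7911) / 0.921702 = (0.068570 + 0.505151) / 0.921702 = 0.622458
d₂ = d₁ − σ√T = 0.622458 − 0.921702 = -0.299244
e^{−rT} = 0.922762
N(−d₁) = 0.266820,  N(−d₂) = 0.617623
Put price V = K·e^{−rT}·N(−d₂) − S·N(−d₁) = 56.610080 − 28.384343 = 28.225737
φ(d₁) = (1/√(2π))·e^{−d₁²/2} = 0.328682
Γ = φ(d₁) / (S·σ·√T) = 0.003352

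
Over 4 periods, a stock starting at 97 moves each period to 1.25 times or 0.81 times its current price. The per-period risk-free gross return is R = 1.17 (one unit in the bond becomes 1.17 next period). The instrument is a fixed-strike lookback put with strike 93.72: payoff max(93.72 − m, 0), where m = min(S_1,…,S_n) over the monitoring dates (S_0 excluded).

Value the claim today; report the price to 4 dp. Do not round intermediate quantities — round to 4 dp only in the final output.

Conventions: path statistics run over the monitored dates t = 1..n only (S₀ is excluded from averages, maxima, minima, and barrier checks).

With p* = (R−d)/(u−d) = 0.8182, sum probability × payoff across the paths and divide by R^4.
Enumerate all 2^4 = 16 price paths (U = up ×1.25, D = down ×0.81); each path with k up-moves has probability p*^k·(1−p*)^(4−k).
DDDD: m=41.7553, payoff=51.9647, prob=0.001093
UDDD: m=64.4372, payoff=29.2828, prob=0.004918
DUDD: m=64.4372, payoff=29.2828, prob=0.004918
UUDD: m=99.4402, payoff=0.0000, prob=0.022130
DDUD: m=63.6417, payoff=30.0783, prob=0.004918
UDUD: m=98.2125, payoff=0.0000, prob=0.022130
DUUD: m=78.5700, payoff=15.1500, prob=0.022130
UUUD: m=121.2500, payoff=0.0000, prob=0.099583
DDDU: m=51.5498, payoff=42.1702, prob=0.004918
UDDU: m=79.5521, payoff=14.1679, prob=0.022130
DUDU: m=78.5700, payoff=15.1500, prob=0.022130
UUDU: m=121.2500, payoff=0.0000, prob=0.099583
DDUU: m=63.6417, payoff=30.0783, prob=0.022130
UDUU: m=98.2125, payoff=0.0000, prob=0.099583
DUUU: m=78.5700, payoff=15.1500, prob=0.099583
UUUU: m=121.2500, payoff=0.0000, prob=0.448125
Price = Σ prob·payoff / R^4 = 3.858460 / 1.873887 = 2.0591

price = 2.0591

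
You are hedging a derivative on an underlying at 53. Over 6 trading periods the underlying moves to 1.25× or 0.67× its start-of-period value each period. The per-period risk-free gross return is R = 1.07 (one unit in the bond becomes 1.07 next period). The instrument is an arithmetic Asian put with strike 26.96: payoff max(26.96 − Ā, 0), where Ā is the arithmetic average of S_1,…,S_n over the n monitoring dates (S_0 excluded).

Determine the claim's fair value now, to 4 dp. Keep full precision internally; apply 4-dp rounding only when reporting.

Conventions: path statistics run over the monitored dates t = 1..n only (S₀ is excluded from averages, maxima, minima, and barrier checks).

price = 0.1318

Set p* = 0.6897 (from d < R < u); the path-dependent value is the discounted p*-expectation over all price paths.
Enumerate all 2^6 = 64 price paths (U = up ×1.25, D = down ×0.67); each path with k up-moves has probability p*^k·(1−p*)^(6−k).
DDDDDD: Ā=16.3120, payoff=10.6480, prob=0.000893
UDDDDD: Ā=30.4329, payoff=0.0000, prob=0.001985
DUDDDD: Ā=25.3096, payoff=1.6504, prob=0.001985
UUDDDD: Ā=47.2193, payoff=0.0000, prob=0.004412
DDUDDD: Ā=21.8769, payoff=5.0831, prob=0.001985
UDUDDD: Ā=40.8152, payoff=0.0000, prob=0.004412
DUUDDD: Ā=35.6918, payoff=0.0000, prob=0.004412
UUUDDD: Ā=66.5892, payoff=0.0000, prob=0.009805
DDDUDD: Ā=19.5771, payoff=7.3829, prob=0.001985
UDDUDD: Ā=36.5244, payoff=0.0000, prob=0.004412
DUDUDD: Ā=31.4010, payoff=0.0000, prob=0.004412
UUDUDD: Ā=58.5840, payoff=0.0000, prob=0.009805
DDUUDD: Ā=27.9684, payoff=0.0000, prob=0.004412
UDUUDD: Ā=52.1799, payoff=0.0000, prob=0.009805
DUUUDD: Ā=47.0565, payoff=0.0000, prob=0.009805
UUUUDD: Ā=87.7920, payoff=0.0000, prob=0.021788
DDDDUD: Ā=18.0362, payoff=8.9238, prob=0.001985
UDDDUD: Ā=33.6495, payoff=0.0000, prob=0.004412
DUDDUD: Ā=28.5262, payoff=0.0000, prob=0.004412
UUDDUD: Ā=53.2205, payoff=0.0000, prob=0.009805
DDUDUD: Ā=25.0936, payoff=1.8664, prob=0.004412
UDUDUD: Ā=46.8164, payoff=0.0000, prob=0.009805
DUUDUD: Ā=41.6930, payoff=0.0000, prob=0.009805
UUUDUD: Ā=77.7855, payoff=0.0000, prob=0.021788
DDDUUD: Ā=22.7937, payoff=4.1663, prob=0.004412
UDDUUD: Ā=42.5256, payoff=0.0000, prob=0.009805
DUDUUD: Ā=37.4022, payoff=0.0000, prob=0.009805
UUDUUD: Ā=69.7803, payoff=0.0000, prob=0.021788
DDUUUD: Ā=33.9696, payoff=0.0000, prob=0.009805
UDUUUD: Ā=63.3761, payoff=0.0000, prob=0.021788
DUUUUD: Ā=58.2528, payoff=0.0000, prob=0.021788
UUUUUD: Ā=108.6806, payoff=0.0000, prob=0.048418
DDDDDU: Ā=17.0037, payoff=9.9563, prob=0.001985
UDDDDU: Ā=31.7234, payoff=0.0000, prob=0.004412
DUDDDU: Ā=26.6001, payoff=0.3599, prob=0.004412
UUDDDU: Ā=49.6270, payoff=0.0000, prob=0.009805
DDUDDU: Ā=23.1674, payoff=3.7926, prob=0.004412
UDUDDU: Ā=43.2228, payoff=0.0000, prob=0.009805
DUUDDU: Ā=38.0995, payoff=0.0000, prob=0.009805
UUUDDU: Ā=71.0812, payoff=0.0000, prob=0.021788
DDDUDU: Ā=20.8676, payoff=6.0924, prob=0.004412
UDDUDU: Ā=38.9320, payoff=0.0000, prob=0.009805
DUDUDU: Ā=33.8087, payoff=0.0000, prob=0.009805
UUDUDU: Ā=63.0760, payoff=0.0000, prob=0.021788
DDUUDU: Ā=30.3761, payoff=0.0000, prob=0.009805
UDUUDU: Ā=56.6718, payoff=0.0000, prob=0.021788
DUUUDU: Ā=51.5485, payoff=0.0000, prob=0.021788
UUUUDU: Ā=96.1725, payoff=0.0000, prob=0.048418
DDDDUU: Ā=19.3267, payoff=7.6333, prob=0.004412
UDDDUU: Ā=36.0572, payoff=0.0000, prob=0.009805
DUDDUU: Ā=30.9339, payoff=0.0000, prob=0.009805
UUDDUU: Ā=57.7125, payoff=0.0000, prob=0.021788
DDUDUU: Ā=27.5012, payoff=0.0000, prob=0.009805
UDUDUU: Ā=51.3083, payoff=0.0000, prob=0.021788
DUUDUU: Ā=46.1850, payoff=0.0000, prob=0.021788
UUUDUU: Ā=86.1660, payoff=0.0000, prob=0.048418
DDDUUU: Ā=25.2014, payoff=1.7586, prob=0.009805
UDDUUU: Ā=47.0175, payoff=0.0000, prob=0.021788
DUDUUU: Ā=41.8942, payoff=0.0000, prob=0.021788
UUDUUU: Ā=78.1608, payoff=0.0000, prob=0.048418
DDUUUU: Ā=38.4615, payoff=0.0000, prob=0.021788
UDUUUU: Ā=71.7566, payoff=0.0000, prob=0.048418
DUUUUU: Ā=66.6333, payoff=0.0000, prob=0.048418
UUUUUU: Ā=124.3158, payoff=0.0000, prob=0.107595
Price = Σ prob·payoff / R^6 = 0.197765 / 1.500730 = 0.1318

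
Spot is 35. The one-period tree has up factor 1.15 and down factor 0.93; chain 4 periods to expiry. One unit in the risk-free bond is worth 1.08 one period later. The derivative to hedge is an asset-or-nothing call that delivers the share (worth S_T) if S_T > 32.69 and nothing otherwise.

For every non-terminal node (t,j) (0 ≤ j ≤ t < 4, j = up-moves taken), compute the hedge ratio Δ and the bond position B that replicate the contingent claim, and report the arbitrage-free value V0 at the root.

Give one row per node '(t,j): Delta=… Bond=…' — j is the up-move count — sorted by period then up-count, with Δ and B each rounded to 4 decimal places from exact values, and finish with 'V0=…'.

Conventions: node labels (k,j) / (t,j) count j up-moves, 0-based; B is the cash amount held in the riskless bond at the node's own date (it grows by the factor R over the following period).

(0,0): Delta=1.6706 Bond=-25.7594
(1,0): Delta=2.6067 Bond=-58.2898
(1,1): Delta=1.3173 Bond=-13.6010
(2,0): Delta=3.7951 Bond=-98.9261
(2,1): Delta=2.1582 Bond=-46.1655
(2,2): Delta=1.0000 Bond=0.0000
(3,0): Delta=0.0000 Bond=0.0000
(3,1): Delta=5.2273 Bond=-156.6990
(3,2): Delta=1.0000 Bond=0.0000
(3,3): Delta=1.0000 Bond=0.0000
V0=32.7121

Under the risk-neutral measure, an up-move has probability p* = (R−d)/(u−d) = 0.6818 and values discount at R = 1.08.
At maturity the claim pays: V(4,0)=0.0000, V(4,1)=0.0000, V(4,2)=40.0341, V(4,3)=49.5045, V(4,4)=61.2152
Node (3,0) S=28.1525: V=(p*·0.0000+(1−p*)·0.0000)/1.08=0.0000; Δ=(0.0000−0.0000)/(32.3754−26.1818)=0.0000; B=V−Δ·S=0.0000
Node (3,1) S=34.8122: V=(p*·40.0341+(1−p*)·0.0000)/1.08=25.2740; Δ=(40.0341−0.0000)/(40.0341−32.3754)=5.2273; B=V−Δ·S=-156.6990
Node (3,2) S=43.0474: V=(p*·49.5045+(1−p*)·40.0341)/1.08=43.0474; Δ=(49.5045−40.0341)/(49.5045−40.0341)=1.0000; B=V−Δ·S=0.0000
Node (3,3) S=53.2306: V=(p*·61.2152+(1−p*)·49.5045)/1.08=53.2306; Δ=(61.2152−49.5045)/(61.2152−49.5045)=1.0000; B=V−Δ·S=0.0000
Node (2,0) S=30.2715: V=(p*·25.2740+(1−p*)·0.0000)/1.08=15.9558; Δ=(25.2740−0.0000)/(34.8122−28.1525)=3.7951; B=V−Δ·S=-98.9261
Node (2,1) S=37.4325: V=(p*·43.0474+(1−p*)·25.2740)/1.08=34.6224; Δ=(43.0474−25.2740)/(43.0474−34.8122)=2.1582; B=V−Δ·S=-46.1655
Node (2,2) S=46.2875: V=(p*·53.2306+(1−p*)·43.0474)/1.08=46.2875; Δ=(53.2306−43.0474)/(53.2306−43.0474)=1.0000; B=V−Δ·S=0.0000
Node (1,0) S=32.5500: V=(p*·34.6224+(1−p*)·15.9558)/1.08=26.5584; Δ=(34.6224−15.9558)/(37.4325−30.2715)=2.6067; B=V−Δ·S=-58.2898
Node (1,1) S=40.2500: V=(p*·46.2875+(1−p*)·34.6224)/1.08=39.4221; Δ=(46.2875−34.6224)/(46.2875−37.4325)=1.3173; B=V−Δ·S=-13.6010
Node (0,0) S=35.0000: V=(p*·39.4221+(1−p*)·26.5584)/1.08=32.7121; Δ=(39.4221−26.5584)/(40.2500−32.5500)=1.6706; B=V−Δ·S=-25.7594
Verification: the root portfolio costs Δ(0,0)·S0 + B(0,0) = 32.7121, matching V0.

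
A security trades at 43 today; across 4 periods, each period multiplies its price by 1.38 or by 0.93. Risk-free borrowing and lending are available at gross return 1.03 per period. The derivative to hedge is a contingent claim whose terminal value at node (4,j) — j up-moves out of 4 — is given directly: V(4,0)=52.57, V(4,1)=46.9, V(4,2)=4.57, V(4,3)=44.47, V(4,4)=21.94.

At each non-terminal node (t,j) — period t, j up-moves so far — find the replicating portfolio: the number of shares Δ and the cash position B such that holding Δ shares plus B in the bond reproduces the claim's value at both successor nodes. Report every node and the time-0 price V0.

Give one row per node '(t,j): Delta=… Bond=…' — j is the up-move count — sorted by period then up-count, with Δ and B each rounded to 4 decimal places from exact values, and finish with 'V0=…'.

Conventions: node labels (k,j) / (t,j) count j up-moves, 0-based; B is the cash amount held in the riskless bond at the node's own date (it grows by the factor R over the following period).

Under the risk-neutral measure, an up-move has probability p* = (R−d)/(u−d) = 0.2222 and values discount at R = 1.03.
Terminal payoffs: V(4,0)=52.5700, V(4,1)=46.9000, V(4,2)=4.5700, V(4,3)=44.4700, V(4,4)=21.9400
(3,0): S=34.5874. Δ = (V_up−V_dn)/(S_up−S_dn) = (46.9000−52.5700)/(47.7305−32.1662) = -0.3643. V = [p*·46.9000 + (1−p*)·52.5700]/1.03 = 49.8155. B = V − Δ·S = 62.4155.
(3,1): S=51.3232. Δ = (V_up−V_dn)/(S_up−S_dn) = (4.5700−46.9000)/(70.8260−47.7305) = -1.8328. V = [p*·4.5700 + (1−p*)·46.9000]/1.03 = 36.4013. B = V − Δ·S = 130.4680.
(3,2): S=76.1570. Δ = (V_up−V_dn)/(S_up−S_dn) = (44.4700−4.5700)/(105.0966−70.8260) = 1.1643. V = [p*·44.4700 + (1−p*)·4.5700]/1.03 = 13.0453. B = V − Δ·S = -75.6214.
(3,3): S=113.0071. Δ = (V_up−V_dn)/(S_up−S_dn) = (21.9400−44.4700)/(155.9498−105.0966) = -0.4430. V = [p*·21.9400 + (1−p*)·44.4700]/1.03 = 38.3139. B = V − Δ·S = 88.3806.
(2,0): S=37.1907. Δ = (V_up−V_dn)/(S_up−S_dn) = (36.4013−49.8155)/(51.3232−34.5874) = -0.8015. V = [p*·36.4013 + (1−p*)·49.8155]/1.03 = 45.4705. B = V − Δ·S = 75.2799.
(2,1): S=55.1862. Δ = (V_up−V_dn)/(S_up−S_dn) = (13.0453−36.4013)/(76.1570−51.3232) = -0.9405. V = [p*·13.0453 + (1−p*)·36.4013]/1.03 = 30.3020. B = V − Δ·S = 82.2042.
(2,2): S=81.8892. Δ = (V_up−V_dn)/(S_up−S_dn) = (38.3139−13.0453)/(113.0071−76.1570) = 0.6857. V = [p*·38.3139 + (1−p*)·13.0453]/1.03 = 18.1170. B = V − Δ·S = -38.0354.
(1,0): S=39.9900. Δ = (V_up−V_dn)/(S_up−S_dn) = (30.3020−45.4705)/(55.1862−37.1907) = -0.8429. V = [p*·30.3020 + (1−p*)·45.4705]/1.03 = 40.8735. B = V − Δ·S = 74.5812.
(1,1): S=59.3400. Δ = (V_up−V_dn)/(S_up−S_dn) = (18.1170−30.3020)/(81.8892−55.1862) = -0.4563. V = [p*·18.1170 + (1−p*)·30.3020]/1.03 = 26.7905. B = V − Δ·S = 53.8682.
(0,0): S=43.0000. Δ = (V_up−V_dn)/(S_up−S_dn) = (26.7905−40.8735)/(59.3400−39.9900) = -0.7278. V = [p*·26.7905 + (1−p*)·40.8735]/1.03 = 36.6446. B = V − Δ·S = 67.9401.
As a check, the time-0 holding Δ(0,0)·S0 + B(0,0) comes to 36.6446 — exactly V0.

(0,0): Delta=-0.7278 Bond=67.9401
(1,0): Delta=-0.8429 Bond=74.5812
(1,1): Delta=-0.4563 Bond=53.8682
(2,0): Delta=-0.8015 Bond=75.2799
(2,1): Delta=-0.9405 Bond=82.2042
(2,2): Delta=0.6857 Bond=-38.0354
(3,0): Delta=-0.3643 Bond=62.4155
(3,1): Delta=-1.8328 Bond=130.4680
(3,2): Delta=1.1643 Bond=-75.6214
(3,3): Delta=-0.4430 Bond=88.3806
V0=36.6446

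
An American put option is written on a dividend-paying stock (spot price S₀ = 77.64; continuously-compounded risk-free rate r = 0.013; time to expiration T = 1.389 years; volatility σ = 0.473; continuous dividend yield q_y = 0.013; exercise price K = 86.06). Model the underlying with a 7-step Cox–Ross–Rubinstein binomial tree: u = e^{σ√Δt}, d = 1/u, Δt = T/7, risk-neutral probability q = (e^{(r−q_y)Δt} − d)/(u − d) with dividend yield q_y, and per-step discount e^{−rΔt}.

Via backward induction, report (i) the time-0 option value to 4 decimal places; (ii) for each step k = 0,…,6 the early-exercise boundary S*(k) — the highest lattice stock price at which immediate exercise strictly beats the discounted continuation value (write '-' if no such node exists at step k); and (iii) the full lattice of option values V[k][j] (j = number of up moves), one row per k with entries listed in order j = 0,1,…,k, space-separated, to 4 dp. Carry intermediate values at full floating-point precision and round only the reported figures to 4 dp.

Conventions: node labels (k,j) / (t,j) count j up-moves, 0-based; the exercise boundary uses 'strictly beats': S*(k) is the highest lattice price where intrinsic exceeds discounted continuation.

params: Δt=0.19843 u=1.23454 d=0.81002 q=0.44752 e^(-rΔt)=0.99742
t_7 payoffs: 68.2958 58.9857 44.7962 23.1702 0.0000 0.0000 0.0000 0.0000
t_6: node(6,0) S=21.9307 payoff=64.1293 vs cont=63.9641 → 64.1293 [stop]  node(6,1) S=33.4244 payoff=52.6356 vs cont=52.5000 → 52.6356 [stop]  node(6,2) S=50.9418 payoff=35.1182 vs cont=35.0277 → 35.1182 [stop]  node(6,3) S=77.6400 payoff=8.4200 vs cont=12.7681 → 12.7681 [wait]  node(6,4) S=118.3305 payoff=0.0000 vs cont=0.0000 → 0.0000 [wait]  node(6,5) S=180.3465 payoff=0.0000 vs cont=0.0000 → 0.0000 [wait]  node(6,6) S=274.8647 payoff=0.0000 vs cont=0.0000 → 0.0000 [wait]  ⇒ S*(6)=50.9418
t_5: node(5,0) S=27.0743 payoff=58.9857 vs cont=58.8337 → 58.9857 [stop]  node(5,1) S=41.2638 payoff=44.7962 vs cont=44.6808 → 44.7962 [stop]  node(5,2) S=62.8898 payoff=23.1702 vs cont=25.0514 → 25.0514 [wait]  node(5,3) S=95.8498 payoff=0.0000 vs cont=7.0360 → 7.0360 [wait]  node(5,4) S=146.0839 payoff=0.0000 vs cont=0.0000 → 0.0000 [wait]  node(5,5) S=222.6452 payoff=0.0000 vs cont=0.0000 → 0.0000 [wait]  ⇒ S*(5)=41.2638
t_4: node(4,0) S=33.4244 payoff=52.6356 vs cont=52.5000 → 52.6356 [stop]  node(4,1) S=50.9418 payoff=35.1182 vs cont=35.8674 → 35.8674 [wait]  node(4,2) S=77.6400 payoff=8.4200 vs cont=16.9454 → 16.9454 [wait]  node(4,3) S=118.3305 payoff=0.0000 vs cont=3.8772 → 3.8772 [wait]  node(4,4) S=180.3465 payoff=0.0000 vs cont=0.0000 → 0.0000 [wait]  ⇒ S*(4)=33.4244
t_3: node(3,0) S=41.2638 payoff=44.7962 vs cont=45.0153 → 45.0153 [wait]  node(3,1) S=62.8898 payoff=23.1702 vs cont=27.3289 → 27.3289 [wait]  node(3,2) S=95.8498 payoff=0.0000 vs cont=11.0685 → 11.0685 [wait]  node(3,3) S=146.0839 payoff=0.0000 vs cont=2.1366 → 2.1366 [wait]  ⇒ S*(3)=-
t_2: node(2,0) S=50.9418 payoff=35.1182 vs cont=37.0047 → 37.0047 [wait]  node(2,1) S=77.6400 payoff=8.4200 vs cont=20.0004 → 20.0004 [wait]  node(2,2) S=118.3305 payoff=0.0000 vs cont=7.0531 → 7.0531 [wait]  ⇒ S*(2)=-
t_1: node(1,0) S=62.8898 payoff=23.1702 vs cont=29.3192 → 29.3192 [wait]  node(1,1) S=95.8498 payoff=0.0000 vs cont=14.1696 → 14.1696 [wait]  ⇒ S*(1)=-
t_0: node(0,0) S=77.6400 payoff=8.4200 vs cont=22.4814 → 22.4814 [wait]  ⇒ S*(0)=-

price = 22.4814
boundary = - - - - 33.4244 41.2638 50.9418
tree:
22.4814
29.3192 14.1696
37.0047 20.0004 7.0531
45.0153 27.3289 11.0685 2.1366
52.6356 35.8674 16.9454 3.8772 0.0000
58.9857 44.7962 25.0514 7.0360 0.0000 0.0000
64.1293 52.6356 35.1182 12.7681 0.0000 0.0000 0.0000
68.2958 58.9857 44.7962 23.1702 0.0000 0.0000 0.0000 0.0000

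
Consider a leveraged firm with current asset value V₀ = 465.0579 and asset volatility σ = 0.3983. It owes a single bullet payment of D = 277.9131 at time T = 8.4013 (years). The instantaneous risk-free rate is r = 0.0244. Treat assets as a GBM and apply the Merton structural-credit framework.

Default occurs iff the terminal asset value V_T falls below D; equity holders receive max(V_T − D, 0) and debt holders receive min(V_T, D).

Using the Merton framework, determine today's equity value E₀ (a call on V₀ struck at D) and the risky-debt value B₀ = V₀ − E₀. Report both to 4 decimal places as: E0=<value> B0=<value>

Equity is a call on the firm's assets struck at D = 277.9131:
d₁ = [ln(V₀/D) + (r + σ²/2)T] / (σ√T)
   = [ln(465.0579/277.9131) + (0.0244 + 0.5·0.3983²)·8.4013] / (0.3983·√8.4013)
   = [0.514853 + 0.871395] / 1.154472 = 1.200764
d₂ = d₁ − σ√T = 1.200764 − 1.154472 = 0.046291
N(d₁) = 0.885079,  N(d₂) = 0.518461,  e^(−rT) = 0.814654
E₀ = V₀·N(d₁) − D·e^(−rT)·N(d₂)
   = 465.0579·0.885079 − 277.9131·0.814654·0.518461 = 294.231641
B₀ = V₀ − E₀ = 465.0579 − 294.231641 = 170.826259

E0=294.2316 B0=170.8263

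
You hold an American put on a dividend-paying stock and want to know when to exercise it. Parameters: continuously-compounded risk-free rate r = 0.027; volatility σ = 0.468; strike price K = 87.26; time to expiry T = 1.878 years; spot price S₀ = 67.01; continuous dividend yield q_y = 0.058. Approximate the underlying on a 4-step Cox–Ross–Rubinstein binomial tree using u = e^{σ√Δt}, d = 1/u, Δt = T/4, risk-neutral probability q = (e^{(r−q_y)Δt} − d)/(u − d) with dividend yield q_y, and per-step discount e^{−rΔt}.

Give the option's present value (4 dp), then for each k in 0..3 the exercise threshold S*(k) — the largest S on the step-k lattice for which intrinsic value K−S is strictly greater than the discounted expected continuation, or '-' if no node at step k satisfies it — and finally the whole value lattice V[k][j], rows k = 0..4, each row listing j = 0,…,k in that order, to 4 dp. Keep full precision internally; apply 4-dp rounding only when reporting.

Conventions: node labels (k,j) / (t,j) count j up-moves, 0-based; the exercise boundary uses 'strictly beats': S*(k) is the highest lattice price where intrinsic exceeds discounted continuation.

params: Δt=0.46950 u=1.37806 d=0.72566 q=0.39836 e^(-rΔt)=0.98740
t_4 payoffs: 68.6789 51.9737 20.2500 0.0000 0.0000
t_3: node(3,0) S=25.6058 payoff=61.6542 vs cont=61.2429 → 61.6542 [stop]  node(3,1) S=48.6265 payoff=38.6335 vs cont=38.8406 → 38.8406 [wait]  node(3,2) S=92.3435 payoff=0.0000 vs cont=12.0297 → 12.0297 [wait]  node(3,3) S=175.3640 payoff=0.0000 vs cont=0.0000 → 0.0000 [wait]  ⇒ S*(3)=25.6058
t_2: node(2,0) S=35.2863 payoff=51.9737 vs cont=51.9039 → 51.9737 [stop]  node(2,1) S=67.0100 payoff=20.2500 vs cont=27.8054 → 27.8054 [wait]  node(2,2) S=127.2546 payoff=0.0000 vs cont=7.1463 → 7.1463 [wait]  ⇒ S*(2)=35.2863
t_1: node(1,0) S=48.6265 payoff=38.6335 vs cont=41.8125 → 41.8125 [wait]  node(1,1) S=92.3435 payoff=0.0000 vs cont=19.3290 → 19.3290 [wait]  ⇒ S*(1)=-
t_0: node(0,0) S=67.0100 payoff=20.2500 vs cont=32.4420 → 32.4420 [wait]  ⇒ S*(0)=-

price = 32.4420
boundary = - - 35.2863 25.6058
tree:
32.4420
41.8125 19.3290
51.9737 27.8054 7.1463
61.6542 38.8406 12.0297 0.0000
68.6789 51.9737 20.2500 0.0000 0.0000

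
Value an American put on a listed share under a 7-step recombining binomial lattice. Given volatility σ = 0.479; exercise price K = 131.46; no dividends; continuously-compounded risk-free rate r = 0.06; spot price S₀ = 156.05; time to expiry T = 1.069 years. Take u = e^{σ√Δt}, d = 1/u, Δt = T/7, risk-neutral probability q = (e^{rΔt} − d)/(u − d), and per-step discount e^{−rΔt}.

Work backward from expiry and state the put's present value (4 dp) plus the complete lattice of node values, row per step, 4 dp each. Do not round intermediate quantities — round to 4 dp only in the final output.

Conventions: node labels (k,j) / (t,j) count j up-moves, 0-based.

Δt=0.15271, u=1.20585, d=0.82929, q=0.47778, disc=e^(-rΔt)=0.99088
k=7 terminal: V=max(K-S,0) → 89.3675 70.2542 42.4618 2.0495 0.0000 0.0000 0.0000 0.0000
k=6: j=0 S=50.7573 intr=80.7027 cont=79.5037 V=80.7027[EX]; j=1 S=73.8052 intr=57.6548 cont=56.4558 V=57.6548[EX]; j=2 S=107.3187 intr=24.1413 cont=22.9423 V=24.1413[EX]; j=3 S=156.0500 intr=0.0000 cont=1.0605 V=1.0605[hold]; j=4 S=226.9093 intr=0.0000 cont=0.0000 V=0.0000[hold]; j=5 S=329.9443 intr=0.0000 cont=0.0000 V=0.0000[hold]; j=6 S=479.7656 intr=0.0000 cont=0.0000 V=0.0000[hold]
k=5: j=0 S=61.2058 intr=70.2542 cont=69.0551 V=70.2542[EX]; j=1 S=88.9982 intr=42.4618 cont=41.2628 V=42.4618[EX]; j=2 S=129.4105 intr=2.0495 cont=12.9941 V=12.9941[hold]; j=3 S=188.1733 intr=0.0000 cont=0.5488 V=0.5488[hold]; j=4 S=273.6191 intr=0.0000 cont=0.0000 V=0.0000[hold]; j=5 S=397.8642 intr=0.0000 cont=0.0000 V=0.0000[hold]
k=4: j=0 S=73.8052 intr=57.6548 cont=56.4558 V=57.6548[EX]; j=1 S=107.3187 intr=24.1413 cont=28.1237 V=28.1237[hold]; j=2 S=156.0500 intr=0.0000 cont=6.9836 V=6.9836[hold]; j=3 S=226.9093 intr=0.0000 cont=0.2840 V=0.2840[hold]; j=4 S=329.9443 intr=0.0000 cont=0.0000 V=0.0000[hold]
k=3: j=0 S=88.9982 intr=42.4618 cont=43.1481 V=43.1481[hold]; j=1 S=129.4105 intr=2.0495 cont=17.8589 V=17.8589[hold]; j=2 S=188.1733 intr=0.0000 cont=3.7481 V=3.7481[hold]; j=3 S=273.6191 intr=0.0000 cont=0.1469 V=0.1469[hold]
k=2: j=0 S=107.3187 intr=24.1413 cont=30.7820 V=30.7820[hold]; j=1 S=156.0500 intr=0.0000 cont=11.0156 V=11.0156[hold]; j=2 S=226.9093 intr=0.0000 cont=2.0090 V=2.0090[hold]
k=1: j=0 S=129.4105 intr=2.0495 cont=21.1433 V=21.1433[hold]; j=1 S=188.1733 intr=0.0000 cont=6.6512 V=6.6512[hold]
k=0: j=0 S=156.0500 intr=0.0000 cont=14.0895 V=14.0895[hold]

price = 14.0895
tree:
14.0895
21.1433 6.6512
30.7820 11.0156 2.0090
43.1481 17.8589 3.7481 0.1469
57.6548 28.1237 6.9836 0.2840 0.0000
70.2542 42.4618 12.9941 0.5488 0.0000 0.0000
80.7027 57.6548 24.1413 1.0605 0.0000 0.0000 0.0000
89.3675 70.2542 42.4618 2.0495 0.0000 0.0000 0.0000 0.0000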